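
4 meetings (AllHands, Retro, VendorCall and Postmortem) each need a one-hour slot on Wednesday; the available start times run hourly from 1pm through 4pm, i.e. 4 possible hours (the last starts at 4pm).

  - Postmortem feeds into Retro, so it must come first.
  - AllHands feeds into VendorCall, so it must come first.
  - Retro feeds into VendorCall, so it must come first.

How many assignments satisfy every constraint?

Splitting on AllHands: it can be 1pm (4), 2pm (4), 3pm (3). Listing each branch's schedules as (Retro, VendorCall, Postmortem):
AllHands=1pm: (2pm,3pm,1pm) (2pm,4pm,1pm) (3pm,4pm,1pm) (3pm,4pm,2pm) — 4.
AllHands=2pm: (2pm,3pm,1pm) (2pm,4pm,1pm) (3pm,4pm,1pm) (3pm,4pm,2pm) — 4.
AllHands=3pm: (2pm,4pm,1pm) (3pm,4pm,1pm) (3pm,4pm,2pm) — 3.
Summing: 4 + 4 + 3 = 11.

11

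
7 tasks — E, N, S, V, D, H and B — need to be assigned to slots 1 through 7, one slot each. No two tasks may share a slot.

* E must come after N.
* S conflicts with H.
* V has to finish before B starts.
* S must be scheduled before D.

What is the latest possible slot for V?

Downstream work caps V at 6.
V at 6 is achievable: S in 3, E in 2, H in 5, D in 4, B in 7, V in 6, N in 1.

6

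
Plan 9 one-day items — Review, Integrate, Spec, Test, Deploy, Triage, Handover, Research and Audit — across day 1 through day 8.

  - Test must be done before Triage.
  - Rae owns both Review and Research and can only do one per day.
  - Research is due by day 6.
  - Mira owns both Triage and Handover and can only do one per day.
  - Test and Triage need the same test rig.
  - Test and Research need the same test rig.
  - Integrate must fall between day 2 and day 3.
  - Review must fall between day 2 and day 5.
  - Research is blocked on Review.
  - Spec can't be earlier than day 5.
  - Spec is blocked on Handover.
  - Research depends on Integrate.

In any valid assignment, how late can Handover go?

day 7

Downstream work caps Handover at day 7.
Handover at day 7 is achievable: Review -> day 2, Audit -> day 1, Test -> day 1, Research -> day 3, Spec -> day 8, Handover -> day 7, Triage -> day 2, Deploy -> day 1, Integrate -> day 2.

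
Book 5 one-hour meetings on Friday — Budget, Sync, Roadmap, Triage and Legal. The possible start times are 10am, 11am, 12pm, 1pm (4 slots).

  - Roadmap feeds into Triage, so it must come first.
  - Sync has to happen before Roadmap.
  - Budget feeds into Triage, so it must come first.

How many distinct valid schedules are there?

Splitting on Budget: it can be 10am (16), 11am (16), 12pm (12). Listing each branch's schedules as (Sync, Roadmap, Triage, Legal):
Budget=10am: (10am,11am,12pm,10am) (10am,11am,12pm,11am) (10am,11am,12pm,12pm) (10am,11am,12pm,1pm) (10am,11am,1pm,10am) (10am,11am,1pm,11am) (10am,11am,1pm,12pm) (10am,11am,1pm,1pm) (10am,12pm,1pm,10am) (10am,12pm,1pm,11am) (10am,12pm,1pm,12pm) (10am,12pm,1pm,1pm) (11am,12pm,1pm,10am) (11am,12pm,1pm,11am) (11am,12pm,1pm,12pm) (11am,12pm,1pm,1pm) — 16.
Budget=11am: (10am,11am,12pm,10am) (10am,11am,12pm,11am) (10am,11am,12pm,12pm) (10am,11am,12pm,1pm) (10am,11am,1pm,10am) (10am,11am,1pm,11am) (10am,11am,1pm,12pm) (10am,11am,1pm,1pm) (10am,12pm,1pm,10am) (10am,12pm,1pm,11am) (10am,12pm,1pm,12pm) (10am,12pm,1pm,1pm) (11am,12pm,1pm,10am) (11am,12pm,1pm,11am) (11am,12pm,1pm,12pm) (11am,12pm,1pm,1pm) — 16.
Budget=12pm: (10am,11am,1pm,10am) (10am,11am,1pm,11am) (10am,11am,1pm,12pm) (10am,11am,1pm,1pm) (10am,12pm,1pm,10am) (10am,12pm,1pm,11am) (10am,12pm,1pm,12pm) (10am,12pm,1pm,1pm) (11am,12pm,1pm,10am) (11am,12pm,1pm,11am) (11am,12pm,1pm,12pm) (11am,12pm,1pm,1pm) — 12.
Summing: 16 + 16 + 12 = 44.

44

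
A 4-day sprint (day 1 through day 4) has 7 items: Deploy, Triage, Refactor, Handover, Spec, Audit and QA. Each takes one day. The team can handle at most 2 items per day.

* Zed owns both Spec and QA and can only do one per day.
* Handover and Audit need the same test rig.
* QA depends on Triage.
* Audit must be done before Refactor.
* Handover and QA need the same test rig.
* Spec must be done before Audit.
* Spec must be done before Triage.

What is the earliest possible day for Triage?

Precedence pushes Triage to at least day 2; downstream work caps Triage at day 3.
Triage at day 2 is achievable: Audit in day 2; Handover in day 4; Triage in day 2; Deploy in day 1; Spec in day 1; Refactor in day 3; QA in day 3.

day 2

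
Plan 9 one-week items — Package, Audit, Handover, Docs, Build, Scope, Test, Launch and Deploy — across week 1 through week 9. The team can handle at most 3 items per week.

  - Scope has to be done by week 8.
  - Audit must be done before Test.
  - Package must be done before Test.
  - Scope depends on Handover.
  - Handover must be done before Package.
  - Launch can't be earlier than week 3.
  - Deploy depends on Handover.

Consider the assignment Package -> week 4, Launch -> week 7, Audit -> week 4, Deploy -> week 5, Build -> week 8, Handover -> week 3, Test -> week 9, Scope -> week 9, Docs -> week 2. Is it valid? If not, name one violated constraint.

The team can handle at most 3 items per week — holds.
Deploy depends on Handover — holds.
Handover must be done before Package — holds.
Audit must be done before Test — holds.
Package must be done before Test — holds.
Launch can't be earlier than week 3 — holds.
Scope has to be done by week 8 — violated.
Scope depends on Handover — holds.

Invalid. Scope has to be done by week 8.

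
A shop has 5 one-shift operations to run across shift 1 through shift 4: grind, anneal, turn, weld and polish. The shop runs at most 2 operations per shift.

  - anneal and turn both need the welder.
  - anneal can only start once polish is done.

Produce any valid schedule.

weld in shift 2; grind in shift 1; turn in shift 3; polish in shift 1; anneal in shift 2

Checking: polish(shift 1) before anneal(shift 2); anneal(shift 2) != turn(shift 3); max 2 per shift (cap 2).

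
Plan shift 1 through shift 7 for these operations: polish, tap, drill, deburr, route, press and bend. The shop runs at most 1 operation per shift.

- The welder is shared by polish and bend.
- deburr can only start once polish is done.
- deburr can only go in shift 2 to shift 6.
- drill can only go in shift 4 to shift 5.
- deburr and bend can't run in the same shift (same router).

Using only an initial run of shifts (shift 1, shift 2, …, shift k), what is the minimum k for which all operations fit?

7 shifts

The precedence chain requires at least 2 distinct shifts.
With at most 1 per shift and 7 operations, at least 7 shifts are needed.
drill can't be placed before shift 4, so the schedule must run through at least shift 4.
7 works (last occupied shift: shift 7): for example drill in shift 4; deburr in shift 2; tap in shift 3; bend in shift 7; press in shift 6; polish in shift 1; route in shift 5.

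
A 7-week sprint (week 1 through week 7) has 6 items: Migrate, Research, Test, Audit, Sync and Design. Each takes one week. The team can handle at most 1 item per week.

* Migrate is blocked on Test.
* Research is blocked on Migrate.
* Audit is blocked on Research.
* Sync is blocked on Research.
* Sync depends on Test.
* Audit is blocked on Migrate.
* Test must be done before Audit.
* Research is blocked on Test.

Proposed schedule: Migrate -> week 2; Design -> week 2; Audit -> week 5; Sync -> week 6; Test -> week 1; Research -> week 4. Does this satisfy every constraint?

Audit is blocked on Migrate — holds.
Sync is blocked on Research — holds.
Audit is blocked on Research — holds.
Research is blocked on Test — holds.
Migrate is blocked on Test — holds.
Research is blocked on Migrate — holds.
The team can handle at most 1 item per week — violated.
Test must be done before Audit — holds.
Sync depends on Test — holds.

Invalid. The team can handle at most 1 item per week.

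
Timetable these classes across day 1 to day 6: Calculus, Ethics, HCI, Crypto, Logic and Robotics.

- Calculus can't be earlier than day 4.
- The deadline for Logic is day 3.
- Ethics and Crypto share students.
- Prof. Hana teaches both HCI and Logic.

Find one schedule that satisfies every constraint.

Ethics=day 1; HCI=day 2; Logic=day 1; Robotics=day 1; Crypto=day 2; Calculus=day 4

Checking: HCI(day 2) != Logic(day 1); Ethics(day 1) != Crypto(day 2); Calculus=day 4 in [day 4,day 6]; Logic=day 1 in [day 1,day 3].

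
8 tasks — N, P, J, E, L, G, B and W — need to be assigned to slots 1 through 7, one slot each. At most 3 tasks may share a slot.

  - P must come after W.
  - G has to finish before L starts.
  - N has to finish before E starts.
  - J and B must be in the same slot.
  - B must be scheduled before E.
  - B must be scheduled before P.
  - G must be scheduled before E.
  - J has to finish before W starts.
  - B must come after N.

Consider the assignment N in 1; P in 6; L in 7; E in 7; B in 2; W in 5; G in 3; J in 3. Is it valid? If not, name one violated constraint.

J and B must be in the same slot — violated.
B must be scheduled before E — holds.
G must be scheduled before E — holds.
G has to finish before L starts — holds.
P must come after W — holds.
J has to finish before W starts — holds.
At most 3 tasks may share a slot — holds.
B must come after N — holds.
B must be scheduled before P — holds.
N has to finish before E starts — holds.

Invalid. J and B must be in the same slot.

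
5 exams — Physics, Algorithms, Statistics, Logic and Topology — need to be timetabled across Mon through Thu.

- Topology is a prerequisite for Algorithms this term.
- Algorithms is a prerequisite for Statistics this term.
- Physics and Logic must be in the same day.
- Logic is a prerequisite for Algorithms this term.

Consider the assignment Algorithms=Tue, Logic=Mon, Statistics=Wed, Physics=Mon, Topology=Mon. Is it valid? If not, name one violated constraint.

Physics and Logic must be in the same day — holds.
Algorithms is a prerequisite for Statistics this term — holds.
Topology is a prerequisite for Algorithms this term — holds.
Logic is a prerequisite for Algorithms this term — holds.

Yes, all constraints hold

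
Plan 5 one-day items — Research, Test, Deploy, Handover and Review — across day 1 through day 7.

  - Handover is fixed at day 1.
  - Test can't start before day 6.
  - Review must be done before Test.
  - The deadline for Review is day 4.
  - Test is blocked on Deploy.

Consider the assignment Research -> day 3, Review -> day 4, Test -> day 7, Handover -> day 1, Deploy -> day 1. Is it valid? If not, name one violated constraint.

Valid

Test is blocked on Deploy — holds.
The deadline for Review is day 4 — holds.
Review must be done before Test — holds.
Test can't start before day 6 — holds.
Handover is fixed at day 1 — holds.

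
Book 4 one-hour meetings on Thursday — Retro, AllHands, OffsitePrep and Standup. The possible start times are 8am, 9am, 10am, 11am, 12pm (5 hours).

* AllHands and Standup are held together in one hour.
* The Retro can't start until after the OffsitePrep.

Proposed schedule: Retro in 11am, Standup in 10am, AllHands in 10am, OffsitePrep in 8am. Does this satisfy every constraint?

AllHands and Standup are held together in one hour — holds.
The Retro can't start until after the OffsitePrep — holds.

Yes, all constraints hold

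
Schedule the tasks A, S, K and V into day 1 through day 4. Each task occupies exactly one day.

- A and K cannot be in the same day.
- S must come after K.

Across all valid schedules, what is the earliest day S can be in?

Precedence pushes S to at least day 2.
S at day 2 is achievable: K in day 1; A in day 2; V in day 1; S in day 2.

day 2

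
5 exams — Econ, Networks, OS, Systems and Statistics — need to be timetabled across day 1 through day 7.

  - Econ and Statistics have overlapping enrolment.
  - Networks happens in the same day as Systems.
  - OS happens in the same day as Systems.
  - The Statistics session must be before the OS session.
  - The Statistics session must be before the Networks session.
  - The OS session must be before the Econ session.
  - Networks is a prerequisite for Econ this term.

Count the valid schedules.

35

Splitting on Econ: it can be day 3 (1), day 4 (3), day 5 (6), day 6 (10), day 7 (15). Listing each branch's schedules as (Networks, OS, Systems, Statistics) by day number:
Econ=day 3: (2,2,2,1) — 1.
Econ=day 4: (2,2,2,1) (3,3,3,1) (3,3,3,2) — 3.
Econ=day 5: (2,2,2,1) (3,3,3,1) (3,3,3,2) (4,4,4,1) (4,4,4,2) (4,4,4,3) — 6.
Econ=day 6: (2,2,2,1) (3,3,3,1) (3,3,3,2) (4,4,4,1) (4,4,4,2) (4,4,4,3) (5,5,5,1) (5,5,5,2) (5,5,5,3) (5,5,5,4) — 10.
Econ=day 7: (2,2,2,1) (3,3,3,1) (3,3,3,2) (4,4,4,1) (4,4,4,2) (4,4,4,3) (5,5,5,1) (5,5,5,2) (5,5,5,3) (5,5,5,4) (6,6,6,1) (6,6,6,2) (6,6,6,3) (6,6,6,4) (6,6,6,5) — 15.
Summing: 1 + 3 + 6 + 10 + 15 = 35.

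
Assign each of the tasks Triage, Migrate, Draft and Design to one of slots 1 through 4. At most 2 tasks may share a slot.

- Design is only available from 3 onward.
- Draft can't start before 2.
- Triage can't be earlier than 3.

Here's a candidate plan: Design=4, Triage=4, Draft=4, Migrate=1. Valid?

No — it violates: At most 2 tasks may share a slot

Triage can't be earlier than 3 — holds.
At most 2 tasks may share a slot — violated.
Draft can't start before 2 — holds.
Design is only available from 3 onward — holds.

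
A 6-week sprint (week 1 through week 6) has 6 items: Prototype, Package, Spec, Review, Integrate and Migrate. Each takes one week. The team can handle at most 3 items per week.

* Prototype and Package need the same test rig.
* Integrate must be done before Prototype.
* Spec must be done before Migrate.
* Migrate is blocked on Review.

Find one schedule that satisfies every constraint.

Integrate=week 1; Prototype=week 2; Review=week 1; Package=week 3; Spec=week 1; Migrate=week 2

Checking: Review(week 1) before Migrate(week 2); Integrate(week 1) before Prototype(week 2); Spec(week 1) before Migrate(week 2); Prototype(week 2) != Package(week 3); max 3 per week (cap 3).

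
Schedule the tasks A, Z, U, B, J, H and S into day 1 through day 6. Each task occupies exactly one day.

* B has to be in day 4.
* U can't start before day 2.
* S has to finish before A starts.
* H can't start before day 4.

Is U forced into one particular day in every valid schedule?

U can be day 2 (e.g. A -> day 2; H -> day 4; Z -> day 1; B -> day 4; S -> day 1; J -> day 1; U -> day 2) or day 3 (e.g. S -> day 1, Z -> day 1, J -> day 1, H -> day 4, B -> day 4, A -> day 2, U -> day 3).

No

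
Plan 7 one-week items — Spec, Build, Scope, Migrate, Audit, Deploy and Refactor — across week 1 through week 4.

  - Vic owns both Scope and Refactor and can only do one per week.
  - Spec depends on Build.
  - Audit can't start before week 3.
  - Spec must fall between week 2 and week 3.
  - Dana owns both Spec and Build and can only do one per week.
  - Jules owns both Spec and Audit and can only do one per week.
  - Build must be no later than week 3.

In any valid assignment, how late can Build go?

week 2

Build's own window allows nothing later than week 3; downstream work caps Build at week 2.
Build at week 2 is achievable: Spec in week 3; Migrate in week 1; Scope in week 1; Audit in week 4; Build in week 2; Refactor in week 2; Deploy in week 1.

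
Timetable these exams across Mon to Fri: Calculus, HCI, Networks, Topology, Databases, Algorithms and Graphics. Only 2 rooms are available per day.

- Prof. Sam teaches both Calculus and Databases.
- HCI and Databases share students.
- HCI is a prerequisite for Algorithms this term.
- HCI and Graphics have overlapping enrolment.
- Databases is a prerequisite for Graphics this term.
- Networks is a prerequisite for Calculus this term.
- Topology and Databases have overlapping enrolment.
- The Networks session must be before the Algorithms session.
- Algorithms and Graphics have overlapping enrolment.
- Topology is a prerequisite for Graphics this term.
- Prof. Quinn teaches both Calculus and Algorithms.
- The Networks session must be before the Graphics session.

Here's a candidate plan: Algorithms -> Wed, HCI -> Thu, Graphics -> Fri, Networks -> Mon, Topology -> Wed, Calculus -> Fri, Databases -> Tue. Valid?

Algorithms and Graphics have overlapping enrolment — holds.
The Networks session must be before the Graphics session — holds.
Topology is a prerequisite for Graphics this term — holds.
Topology and Databases have overlapping enrolment — holds.
HCI is a prerequisite for Algorithms this term — violated.
Only 2 rooms are available per day — holds.
HCI and Graphics have overlapping enrolment — holds.
Databases is a prerequisite for Graphics this term — holds.
Prof. Quinn teaches both Calculus and Algorithms — holds.
HCI and Databases share students — holds.
The Networks session must be before the Algorithms session — holds.
Networks is a prerequisite for Calculus this term — holds.
Prof. Sam teaches both Calculus and Databases — holds.

No. HCI is a prerequisite for Algorithms this term is not satisfied.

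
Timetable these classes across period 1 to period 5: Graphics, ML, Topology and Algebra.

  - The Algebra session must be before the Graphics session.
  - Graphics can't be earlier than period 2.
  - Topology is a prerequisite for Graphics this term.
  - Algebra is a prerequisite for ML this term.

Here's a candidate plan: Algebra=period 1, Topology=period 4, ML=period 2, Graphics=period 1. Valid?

No. Graphics can't be earlier than period 2 is not satisfied.

Topology is a prerequisite for Graphics this term — violated.
Algebra is a prerequisite for ML this term — holds.
Graphics can't be earlier than period 2 — violated.
The Algebra session must be before the Graphics session — violated.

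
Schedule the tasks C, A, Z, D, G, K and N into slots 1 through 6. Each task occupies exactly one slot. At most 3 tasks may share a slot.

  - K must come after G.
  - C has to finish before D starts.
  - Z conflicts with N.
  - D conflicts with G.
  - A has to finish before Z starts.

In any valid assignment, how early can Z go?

2

Precedence pushes Z to at least 2.
Z at 2 is achievable: C -> 1, K -> 2, D -> 2, Z -> 2, N -> 3, A -> 1, G -> 1.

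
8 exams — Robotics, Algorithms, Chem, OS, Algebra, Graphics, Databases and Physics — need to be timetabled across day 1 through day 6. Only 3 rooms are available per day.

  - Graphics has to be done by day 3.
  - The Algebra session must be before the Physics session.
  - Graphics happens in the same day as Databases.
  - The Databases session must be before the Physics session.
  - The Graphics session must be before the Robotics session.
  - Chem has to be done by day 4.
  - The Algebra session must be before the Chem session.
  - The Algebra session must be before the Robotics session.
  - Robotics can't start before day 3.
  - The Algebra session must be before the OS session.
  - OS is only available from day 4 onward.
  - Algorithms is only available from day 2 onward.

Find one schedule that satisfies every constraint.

Algebra -> day 1; Databases -> day 1; Chem -> day 2; Graphics -> day 1; Physics -> day 2; Algorithms -> day 2; OS -> day 4; Robotics -> day 3

Checking: Graphics(day 1) before Robotics(day 3); Algebra(day 1) before Robotics(day 3); Algebra(day 1) before Chem(day 2); Algebra(day 1) before Physics(day 2); Algebra(day 1) before OS(day 4); Databases(day 1) before Physics(day 2); Graphics = Databases = day 1; Algorithms=day 2 in [day 2,day 6]; OS=day 4 in [day 4,day 6]; Graphics=day 1 in [day 1,day 3]; Robotics=day 3 in [day 3,day 6]; Chem=day 2 in [day 1,day 4]; max 3 per day (cap 3).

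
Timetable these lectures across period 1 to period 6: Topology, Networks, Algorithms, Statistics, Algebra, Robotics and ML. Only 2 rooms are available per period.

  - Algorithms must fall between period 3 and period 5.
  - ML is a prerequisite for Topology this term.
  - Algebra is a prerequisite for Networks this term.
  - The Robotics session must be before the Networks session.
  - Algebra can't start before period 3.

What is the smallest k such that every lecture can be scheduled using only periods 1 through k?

The precedence chain requires at least 2 distinct periods.
With at most 2 per period and 7 lectures, at least 4 periods are needed.
Propagating the time windows through the other constraints, Networks can't land before period 4, so the schedule must run through at least period 4.
4 works (last occupied period: period 4): for example ML=period 1, Robotics=period 1, Algorithms=period 3, Statistics=period 2, Algebra=period 3, Topology=period 2, Networks=period 4.

4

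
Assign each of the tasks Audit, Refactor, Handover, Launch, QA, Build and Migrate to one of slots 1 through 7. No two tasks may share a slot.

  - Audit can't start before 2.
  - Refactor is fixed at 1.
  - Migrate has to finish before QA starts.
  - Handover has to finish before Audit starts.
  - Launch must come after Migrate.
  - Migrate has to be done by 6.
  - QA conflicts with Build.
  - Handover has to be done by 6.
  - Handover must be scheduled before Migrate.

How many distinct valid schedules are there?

Splitting on Audit: it can be 3 (8), 4 (10), 5 (10), 6 (10), 7 (10). Listing each branch's schedules as (Refactor, Handover, Launch, QA, Build, Migrate):
Audit=3: (1,2,5,6,7,4) (1,2,5,7,6,4) (1,2,6,5,7,4) (1,2,6,7,4,5) (1,2,6,7,5,4) (1,2,7,5,6,4) (1,2,7,6,4,5) (1,2,7,6,5,4) — 8.
Audit=4: (1,2,5,6,7,3) (1,2,5,7,6,3) (1,2,6,5,7,3) (1,2,6,7,3,5) (1,2,6,7,5,3) (1,2,7,5,6,3) (1,2,7,6,3,5) (1,2,7,6,5,3) (1,3,6,7,2,5) (1,3,7,6,2,5) — 10.
Audit=5: (1,2,4,6,7,3) (1,2,4,7,6,3) (1,2,6,4,7,3) (1,2,6,7,3,4) (1,2,6,7,4,3) (1,2,7,4,6,3) (1,2,7,6,3,4) (1,2,7,6,4,3) (1,3,6,7,2,4) (1,3,7,6,2,4) — 10.
Audit=6: (1,2,4,5,7,3) (1,2,4,7,5,3) (1,2,5,4,7,3) (1,2,5,7,3,4) (1,2,5,7,4,3) (1,2,7,4,5,3) (1,2,7,5,3,4) (1,2,7,5,4,3) (1,3,5,7,2,4) (1,3,7,5,2,4) — 10.
Audit=7: (1,2,4,5,6,3) (1,2,4,6,5,3) (1,2,5,4,6,3) (1,2,5,6,3,4) (1,2,5,6,4,3) (1,2,6,4,5,3) (1,2,6,5,3,4) (1,2,6,5,4,3) (1,3,5,6,2,4) (1,3,6,5,2,4) — 10.
Summing: 8 + 10 + 10 + 10 + 10 = 48.

48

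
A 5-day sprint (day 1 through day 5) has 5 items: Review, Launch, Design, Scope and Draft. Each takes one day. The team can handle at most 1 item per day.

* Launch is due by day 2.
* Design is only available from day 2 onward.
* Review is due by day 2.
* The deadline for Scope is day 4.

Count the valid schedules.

8

Splitting on Review: it can be day 1 (4), day 2 (4). Listing each branch's schedules as (Launch, Design, Scope, Draft) by day number:
Review=day 1: (2,3,4,5) (2,4,3,5) (2,5,3,4) (2,5,4,3) — 4.
Review=day 2: (1,3,4,5) (1,4,3,5) (1,5,3,4) (1,5,4,3) — 4.
Summing: 4 + 4 = 8.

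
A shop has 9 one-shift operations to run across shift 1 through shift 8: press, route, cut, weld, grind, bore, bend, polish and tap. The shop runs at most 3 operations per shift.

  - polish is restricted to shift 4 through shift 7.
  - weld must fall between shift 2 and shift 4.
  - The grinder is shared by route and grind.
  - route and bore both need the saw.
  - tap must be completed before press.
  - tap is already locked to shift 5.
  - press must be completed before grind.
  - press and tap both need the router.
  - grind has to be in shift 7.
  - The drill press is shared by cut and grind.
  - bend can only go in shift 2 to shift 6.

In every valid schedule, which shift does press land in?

tap is fixed at shift 5 and must come before press, so press is at least shift 6.
grind is fixed at shift 7 and must come after press, so press is at most shift 6.
So press must be shift 6.

shift 6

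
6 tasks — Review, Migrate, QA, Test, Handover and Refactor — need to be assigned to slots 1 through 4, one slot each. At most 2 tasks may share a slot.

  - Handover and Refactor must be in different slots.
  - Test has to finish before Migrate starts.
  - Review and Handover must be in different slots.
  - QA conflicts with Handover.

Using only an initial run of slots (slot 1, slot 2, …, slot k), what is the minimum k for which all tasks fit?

3 slots

The precedence chain requires at least 2 distinct slots.
With at most 2 per slot and 6 tasks, at least 3 slots are needed.
3 works (last occupied slot: 3): for example Migrate=2, Review=1, Test=1, Handover=2, QA=3, Refactor=3.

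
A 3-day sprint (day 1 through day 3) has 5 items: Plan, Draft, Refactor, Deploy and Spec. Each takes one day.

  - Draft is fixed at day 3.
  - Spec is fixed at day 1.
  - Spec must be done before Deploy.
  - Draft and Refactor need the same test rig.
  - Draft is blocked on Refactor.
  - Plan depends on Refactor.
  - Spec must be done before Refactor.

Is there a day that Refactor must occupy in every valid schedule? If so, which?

day 2

Spec is fixed at day 1 and must come before Refactor, so Refactor is at least day 2.
Draft is fixed at day 3 and must come after Refactor, so Refactor is at most day 2.
So Refactor must be day 2.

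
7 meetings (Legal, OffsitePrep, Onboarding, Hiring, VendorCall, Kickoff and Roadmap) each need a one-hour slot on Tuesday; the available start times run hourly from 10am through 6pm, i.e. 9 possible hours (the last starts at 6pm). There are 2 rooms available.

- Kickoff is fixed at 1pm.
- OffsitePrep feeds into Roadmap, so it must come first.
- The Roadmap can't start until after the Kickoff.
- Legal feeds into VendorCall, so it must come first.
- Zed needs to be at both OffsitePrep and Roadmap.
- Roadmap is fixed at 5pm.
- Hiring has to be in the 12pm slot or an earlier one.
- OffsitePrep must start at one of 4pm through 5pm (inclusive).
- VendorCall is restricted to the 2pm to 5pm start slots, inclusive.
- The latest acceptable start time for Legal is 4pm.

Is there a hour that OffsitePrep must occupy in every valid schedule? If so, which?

OffsitePrep's window is 4pm–5pm.
Roadmap is fixed at 5pm, and OffsitePrep can't share a hour with Roadmap.
So OffsitePrep must be 4pm.

4pm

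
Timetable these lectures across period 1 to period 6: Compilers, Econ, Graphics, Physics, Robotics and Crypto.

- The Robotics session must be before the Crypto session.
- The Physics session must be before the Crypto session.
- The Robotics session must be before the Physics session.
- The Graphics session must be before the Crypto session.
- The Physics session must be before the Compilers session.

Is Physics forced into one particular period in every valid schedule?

Physics can be period 2 (e.g. Graphics=period 1; Robotics=period 1; Crypto=period 3; Physics=period 2; Compilers=period 3; Econ=period 1) or period 3 (e.g. Crypto=period 4; Econ=period 1; Robotics=period 1; Graphics=period 1; Compilers=period 4; Physics=period 3).

No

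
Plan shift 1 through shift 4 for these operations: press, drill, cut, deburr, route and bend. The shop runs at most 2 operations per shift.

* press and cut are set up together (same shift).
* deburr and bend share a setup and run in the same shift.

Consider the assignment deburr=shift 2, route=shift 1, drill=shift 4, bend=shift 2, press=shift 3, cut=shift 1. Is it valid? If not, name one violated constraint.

The shop runs at most 2 operations per shift — holds.
deburr and bend share a setup and run in the same shift — holds.
press and cut are set up together (same shift) — violated.

No. press and cut are set up together (same shift) is not satisfied.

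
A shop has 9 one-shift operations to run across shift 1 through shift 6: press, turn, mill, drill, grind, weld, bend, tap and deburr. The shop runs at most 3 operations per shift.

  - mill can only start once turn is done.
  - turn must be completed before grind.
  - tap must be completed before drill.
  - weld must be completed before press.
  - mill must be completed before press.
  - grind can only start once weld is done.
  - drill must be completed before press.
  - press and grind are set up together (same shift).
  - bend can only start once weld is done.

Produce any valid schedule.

bend -> shift 2, grind -> shift 3, turn -> shift 1, tap -> shift 1, press -> shift 3, deburr -> shift 3, weld -> shift 1, mill -> shift 2, drill -> shift 2

Checking: mill(shift 2) before press(shift 3); turn(shift 1) before mill(shift 2); weld(shift 1) before grind(shift 3); turn(shift 1) before grind(shift 3); weld(shift 1) before press(shift 3); tap(shift 1) before drill(shift 2); weld(shift 1) before bend(shift 2); drill(shift 2) before press(shift 3); press = grind = shift 3; max 3 per shift (cap 3).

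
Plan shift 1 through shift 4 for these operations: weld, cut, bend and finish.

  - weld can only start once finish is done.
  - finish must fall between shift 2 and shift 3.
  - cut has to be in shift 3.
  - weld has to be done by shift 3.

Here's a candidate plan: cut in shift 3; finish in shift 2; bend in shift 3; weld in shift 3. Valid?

Valid

weld has to be done by shift 3 — holds.
cut has to be in shift 3 — holds.
finish must fall between shift 2 and shift 3 — holds.
weld can only start once finish is done — holds.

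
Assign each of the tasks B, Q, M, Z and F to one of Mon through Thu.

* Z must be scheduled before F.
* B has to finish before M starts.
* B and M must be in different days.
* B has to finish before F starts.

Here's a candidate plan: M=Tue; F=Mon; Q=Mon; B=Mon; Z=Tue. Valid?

Z must be scheduled before F — violated.
B has to finish before M starts — holds.
B has to finish before F starts — violated.
B and M must be in different days — holds.

No. Z must be scheduled before F is not satisfied.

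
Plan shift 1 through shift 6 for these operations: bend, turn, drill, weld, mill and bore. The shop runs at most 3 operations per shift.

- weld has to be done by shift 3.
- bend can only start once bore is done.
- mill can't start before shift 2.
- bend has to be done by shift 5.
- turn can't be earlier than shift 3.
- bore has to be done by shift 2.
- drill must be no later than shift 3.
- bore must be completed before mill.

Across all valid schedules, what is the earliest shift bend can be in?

shift 2

Precedence pushes bend to at least shift 2; bend's own window allows nothing later than shift 5.
bend at shift 2 is achievable: mill in shift 2, bend in shift 2, weld in shift 1, turn in shift 3, bore in shift 1, drill in shift 1.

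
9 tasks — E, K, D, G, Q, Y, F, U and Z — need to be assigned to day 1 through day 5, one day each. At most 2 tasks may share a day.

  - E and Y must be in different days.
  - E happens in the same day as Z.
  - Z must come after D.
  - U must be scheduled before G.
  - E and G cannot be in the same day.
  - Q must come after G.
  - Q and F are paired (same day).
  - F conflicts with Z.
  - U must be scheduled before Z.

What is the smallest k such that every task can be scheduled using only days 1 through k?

The precedence chain requires at least 3 distinct days.
With at most 2 per day and 9 tasks, at least 5 days are needed.
5 works (last occupied day: day 5): for example E in day 3; U in day 1; Z in day 3; K in day 2; F in day 4; Q in day 4; D in day 1; G in day 2; Y in day 5.

5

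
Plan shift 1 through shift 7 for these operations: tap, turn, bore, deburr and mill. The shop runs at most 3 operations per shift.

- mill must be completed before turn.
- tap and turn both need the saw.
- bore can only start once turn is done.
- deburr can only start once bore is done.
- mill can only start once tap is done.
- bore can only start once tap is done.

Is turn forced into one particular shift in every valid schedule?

turn can be shift 3 (e.g. bore=shift 4; tap=shift 1; mill=shift 2; turn=shift 3; deburr=shift 5) or shift 4 (e.g. mill -> shift 2; bore -> shift 5; deburr -> shift 6; tap -> shift 1; turn -> shift 4).

No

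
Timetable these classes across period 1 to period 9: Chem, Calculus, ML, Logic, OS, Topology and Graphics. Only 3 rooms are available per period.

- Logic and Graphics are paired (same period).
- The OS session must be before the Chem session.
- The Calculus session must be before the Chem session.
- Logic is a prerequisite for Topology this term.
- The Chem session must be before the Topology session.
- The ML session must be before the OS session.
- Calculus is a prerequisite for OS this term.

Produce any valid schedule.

OS in period 2, Chem in period 3, Graphics in period 2, Logic in period 2, Topology in period 4, ML in period 1, Calculus in period 1

Checking: Chem(period 3) before Topology(period 4); ML(period 1) before OS(period 2); Logic(period 2) before Topology(period 4); Calculus(period 1) before Chem(period 3); OS(period 2) before Chem(period 3); Calculus(period 1) before OS(period 2); Logic = Graphics = period 2; max 3 per period (cap 3).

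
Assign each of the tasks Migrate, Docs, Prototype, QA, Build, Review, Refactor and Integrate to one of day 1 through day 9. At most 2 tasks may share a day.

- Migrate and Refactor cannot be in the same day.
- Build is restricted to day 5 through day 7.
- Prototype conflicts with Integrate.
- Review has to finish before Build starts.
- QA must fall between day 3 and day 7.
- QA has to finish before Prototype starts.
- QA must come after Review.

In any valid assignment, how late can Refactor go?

Refactor at day 9 is achievable: Refactor in day 9, Docs in day 2, QA in day 3, Integrate in day 2, Migrate in day 1, Build in day 5, Prototype in day 4, Review in day 1.

day 9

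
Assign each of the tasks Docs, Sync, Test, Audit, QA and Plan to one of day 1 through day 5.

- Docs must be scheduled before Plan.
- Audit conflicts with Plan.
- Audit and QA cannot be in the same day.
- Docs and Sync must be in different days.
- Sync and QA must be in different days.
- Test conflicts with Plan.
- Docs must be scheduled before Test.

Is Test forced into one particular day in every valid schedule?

Test can be day 2 (e.g. Audit in day 1, Test in day 2, Sync in day 2, QA in day 3, Docs in day 1, Plan in day 3) or day 3 (e.g. Sync -> day 2, QA -> day 3, Docs -> day 1, Test -> day 3, Audit -> day 1, Plan -> day 2).

No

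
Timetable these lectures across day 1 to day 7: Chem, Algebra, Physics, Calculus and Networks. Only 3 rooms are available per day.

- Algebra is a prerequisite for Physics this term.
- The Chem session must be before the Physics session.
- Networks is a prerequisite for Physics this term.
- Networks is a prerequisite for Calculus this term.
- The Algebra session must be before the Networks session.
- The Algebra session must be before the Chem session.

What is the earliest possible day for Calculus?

Precedence pushes Calculus to at least day 3.
Calculus at day 3 is achievable: Algebra -> day 1; Chem -> day 2; Calculus -> day 3; Networks -> day 2; Physics -> day 3.

day 3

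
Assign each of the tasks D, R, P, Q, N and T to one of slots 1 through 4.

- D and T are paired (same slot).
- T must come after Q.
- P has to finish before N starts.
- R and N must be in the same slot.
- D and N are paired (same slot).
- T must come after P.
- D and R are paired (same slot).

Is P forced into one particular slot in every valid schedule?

No

P can be 1 (e.g. N in 2; D in 2; R in 2; P in 1; Q in 1; T in 2) or 2 (e.g. Q=1, R=3, P=2, T=3, N=3, D=3).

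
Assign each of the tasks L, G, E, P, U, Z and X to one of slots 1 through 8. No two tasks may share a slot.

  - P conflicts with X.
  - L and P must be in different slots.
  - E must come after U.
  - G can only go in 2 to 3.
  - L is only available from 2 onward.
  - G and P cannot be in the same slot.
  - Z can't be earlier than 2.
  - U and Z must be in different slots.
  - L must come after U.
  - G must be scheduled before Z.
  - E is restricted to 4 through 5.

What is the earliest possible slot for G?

G is available from 2; G's own window allows nothing later than 3.
G at 2 is achievable: Z -> 5; U -> 1; L -> 3; G -> 2; E -> 4; X -> 7; P -> 6.

2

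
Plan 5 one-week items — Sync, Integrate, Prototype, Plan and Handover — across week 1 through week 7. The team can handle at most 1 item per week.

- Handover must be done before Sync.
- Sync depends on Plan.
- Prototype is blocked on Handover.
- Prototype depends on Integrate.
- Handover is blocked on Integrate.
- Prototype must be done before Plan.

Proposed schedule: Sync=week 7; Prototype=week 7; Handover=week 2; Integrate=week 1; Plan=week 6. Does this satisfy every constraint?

No — it violates: The team can handle at most 1 item per week

Prototype is blocked on Handover — holds.
Prototype must be done before Plan — violated.
The team can handle at most 1 item per week — violated.
Handover must be done before Sync — holds.
Prototype depends on Integrate — holds.
Handover is blocked on Integrate — holds.
Sync depends on Plan — holds.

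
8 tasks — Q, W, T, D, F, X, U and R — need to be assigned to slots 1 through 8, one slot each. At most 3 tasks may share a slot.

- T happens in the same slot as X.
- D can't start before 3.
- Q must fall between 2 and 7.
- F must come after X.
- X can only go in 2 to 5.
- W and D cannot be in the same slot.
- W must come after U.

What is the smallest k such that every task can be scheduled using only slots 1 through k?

The precedence chain requires at least 2 distinct slots.
With at most 3 per slot and 8 tasks, at least 3 slots are needed.
D can't be placed before 3, so the schedule must run through at least slot 3.
3 works (last occupied slot: 3): for example U=1, R=1, F=3, W=2, T=2, X=2, Q=3, D=3.

3 slots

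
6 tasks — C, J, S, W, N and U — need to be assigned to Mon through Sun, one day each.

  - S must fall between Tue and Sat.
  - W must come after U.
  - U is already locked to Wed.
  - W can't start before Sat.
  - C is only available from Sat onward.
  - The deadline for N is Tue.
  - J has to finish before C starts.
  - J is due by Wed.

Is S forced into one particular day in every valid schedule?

S can be Tue (e.g. N -> Mon, J -> Mon, S -> Tue, C -> Sat, W -> Sat, U -> Wed) or Wed (e.g. C=Sat; S=Wed; W=Sat; U=Wed; J=Mon; N=Mon).

No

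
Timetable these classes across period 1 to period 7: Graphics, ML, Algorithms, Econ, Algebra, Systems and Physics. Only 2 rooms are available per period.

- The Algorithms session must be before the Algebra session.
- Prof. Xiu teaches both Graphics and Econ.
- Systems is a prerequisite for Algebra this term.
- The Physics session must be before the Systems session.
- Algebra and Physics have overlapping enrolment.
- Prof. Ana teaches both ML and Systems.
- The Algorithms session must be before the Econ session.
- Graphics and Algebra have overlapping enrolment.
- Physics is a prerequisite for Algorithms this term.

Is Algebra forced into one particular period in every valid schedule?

No

Algebra can be period 3 (e.g. Algorithms in period 2; ML in period 4; Physics in period 1; Systems in period 2; Econ in period 3; Graphics in period 1; Algebra in period 3) or period 4 (e.g. Algebra -> period 4; Algorithms -> period 2; Graphics -> period 1; Econ -> period 3; ML -> period 3; Systems -> period 2; Physics -> period 1).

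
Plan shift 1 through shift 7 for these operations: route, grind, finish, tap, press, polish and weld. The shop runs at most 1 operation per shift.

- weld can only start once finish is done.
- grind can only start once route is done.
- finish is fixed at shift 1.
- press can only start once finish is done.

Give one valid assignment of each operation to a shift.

tap=shift 6; route=shift 2; polish=shift 7; press=shift 4; weld=shift 5; finish=shift 1; grind=shift 3

Checking: route(shift 2) before grind(shift 3); finish(shift 1) before press(shift 4); finish(shift 1) before weld(shift 5); finish=shift 1 in [shift 1,shift 1]; max 1 per shift (cap 1).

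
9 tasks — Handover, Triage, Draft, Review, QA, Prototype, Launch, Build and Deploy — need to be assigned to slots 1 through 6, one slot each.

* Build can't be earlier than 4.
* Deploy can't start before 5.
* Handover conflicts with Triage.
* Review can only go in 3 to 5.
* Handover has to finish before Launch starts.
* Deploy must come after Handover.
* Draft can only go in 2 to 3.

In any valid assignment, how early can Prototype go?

Prototype at 1 is achievable: Review -> 3; Deploy -> 5; Prototype -> 1; Build -> 4; QA -> 1; Triage -> 2; Draft -> 2; Handover -> 1; Launch -> 2.

1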